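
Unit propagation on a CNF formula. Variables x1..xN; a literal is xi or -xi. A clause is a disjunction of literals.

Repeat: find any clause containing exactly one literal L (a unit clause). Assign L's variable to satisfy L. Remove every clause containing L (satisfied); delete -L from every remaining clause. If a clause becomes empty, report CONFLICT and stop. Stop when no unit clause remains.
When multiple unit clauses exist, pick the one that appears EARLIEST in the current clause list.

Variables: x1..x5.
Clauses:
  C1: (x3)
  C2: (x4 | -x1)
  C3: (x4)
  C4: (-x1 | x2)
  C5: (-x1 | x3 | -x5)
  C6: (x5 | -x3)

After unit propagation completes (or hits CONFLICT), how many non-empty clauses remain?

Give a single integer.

unit clause [3] forces x3=T; simplify:
  drop -3 from [5, -3] -> [5]
  satisfied 2 clause(s); 4 remain; assigned so far: [3]
unit clause [4] forces x4=T; simplify:
  satisfied 2 clause(s); 2 remain; assigned so far: [3, 4]
unit clause [5] forces x5=T; simplify:
  satisfied 1 clause(s); 1 remain; assigned so far: [3, 4, 5]

Answer: 1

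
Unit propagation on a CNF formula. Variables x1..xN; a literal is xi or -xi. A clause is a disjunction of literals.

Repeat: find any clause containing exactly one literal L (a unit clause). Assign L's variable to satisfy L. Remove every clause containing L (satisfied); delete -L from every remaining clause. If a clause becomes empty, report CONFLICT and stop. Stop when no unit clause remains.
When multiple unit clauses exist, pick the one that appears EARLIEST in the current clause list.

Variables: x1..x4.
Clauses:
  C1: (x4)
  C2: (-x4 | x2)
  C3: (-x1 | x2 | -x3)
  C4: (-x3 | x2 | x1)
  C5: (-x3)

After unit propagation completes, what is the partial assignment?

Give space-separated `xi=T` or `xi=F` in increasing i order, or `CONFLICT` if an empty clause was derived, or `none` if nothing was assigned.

Answer: x2=T x3=F x4=T

Derivation:
unit clause [4] forces x4=T; simplify:
  drop -4 from [-4, 2] -> [2]
  satisfied 1 clause(s); 4 remain; assigned so far: [4]
unit clause [2] forces x2=T; simplify:
  satisfied 3 clause(s); 1 remain; assigned so far: [2, 4]
unit clause [-3] forces x3=F; simplify:
  satisfied 1 clause(s); 0 remain; assigned so far: [2, 3, 4]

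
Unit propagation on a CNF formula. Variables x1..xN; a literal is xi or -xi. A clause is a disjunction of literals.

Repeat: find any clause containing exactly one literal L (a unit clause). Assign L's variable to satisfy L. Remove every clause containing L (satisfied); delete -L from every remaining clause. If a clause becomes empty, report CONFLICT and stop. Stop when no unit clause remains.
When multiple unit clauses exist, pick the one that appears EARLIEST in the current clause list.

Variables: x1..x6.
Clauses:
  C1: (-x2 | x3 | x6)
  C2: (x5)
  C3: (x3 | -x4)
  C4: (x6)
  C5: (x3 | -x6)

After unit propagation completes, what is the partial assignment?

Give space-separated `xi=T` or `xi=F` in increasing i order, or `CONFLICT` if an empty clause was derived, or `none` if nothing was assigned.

unit clause [5] forces x5=T; simplify:
  satisfied 1 clause(s); 4 remain; assigned so far: [5]
unit clause [6] forces x6=T; simplify:
  drop -6 from [3, -6] -> [3]
  satisfied 2 clause(s); 2 remain; assigned so far: [5, 6]
unit clause [3] forces x3=T; simplify:
  satisfied 2 clause(s); 0 remain; assigned so far: [3, 5, 6]

Answer: x3=T x5=T x6=T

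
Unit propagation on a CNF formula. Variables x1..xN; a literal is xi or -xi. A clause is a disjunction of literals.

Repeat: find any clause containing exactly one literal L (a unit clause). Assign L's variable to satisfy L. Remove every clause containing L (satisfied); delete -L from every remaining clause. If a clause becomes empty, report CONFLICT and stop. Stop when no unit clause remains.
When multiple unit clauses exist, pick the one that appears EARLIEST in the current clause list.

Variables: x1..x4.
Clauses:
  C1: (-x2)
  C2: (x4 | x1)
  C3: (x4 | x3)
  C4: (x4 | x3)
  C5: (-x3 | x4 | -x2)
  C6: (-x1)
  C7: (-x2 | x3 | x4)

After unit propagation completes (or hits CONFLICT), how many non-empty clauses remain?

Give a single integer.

unit clause [-2] forces x2=F; simplify:
  satisfied 3 clause(s); 4 remain; assigned so far: [2]
unit clause [-1] forces x1=F; simplify:
  drop 1 from [4, 1] -> [4]
  satisfied 1 clause(s); 3 remain; assigned so far: [1, 2]
unit clause [4] forces x4=T; simplify:
  satisfied 3 clause(s); 0 remain; assigned so far: [1, 2, 4]

Answer: 0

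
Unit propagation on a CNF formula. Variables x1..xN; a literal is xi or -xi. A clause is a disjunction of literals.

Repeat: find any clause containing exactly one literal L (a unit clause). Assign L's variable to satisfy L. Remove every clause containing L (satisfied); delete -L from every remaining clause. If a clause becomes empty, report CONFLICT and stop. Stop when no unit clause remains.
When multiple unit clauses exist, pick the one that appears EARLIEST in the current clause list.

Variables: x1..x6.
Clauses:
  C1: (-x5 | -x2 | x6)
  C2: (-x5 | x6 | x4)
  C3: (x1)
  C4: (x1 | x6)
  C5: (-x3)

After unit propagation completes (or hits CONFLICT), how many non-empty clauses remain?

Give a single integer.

Answer: 2

Derivation:
unit clause [1] forces x1=T; simplify:
  satisfied 2 clause(s); 3 remain; assigned so far: [1]
unit clause [-3] forces x3=F; simplify:
  satisfied 1 clause(s); 2 remain; assigned so far: [1, 3]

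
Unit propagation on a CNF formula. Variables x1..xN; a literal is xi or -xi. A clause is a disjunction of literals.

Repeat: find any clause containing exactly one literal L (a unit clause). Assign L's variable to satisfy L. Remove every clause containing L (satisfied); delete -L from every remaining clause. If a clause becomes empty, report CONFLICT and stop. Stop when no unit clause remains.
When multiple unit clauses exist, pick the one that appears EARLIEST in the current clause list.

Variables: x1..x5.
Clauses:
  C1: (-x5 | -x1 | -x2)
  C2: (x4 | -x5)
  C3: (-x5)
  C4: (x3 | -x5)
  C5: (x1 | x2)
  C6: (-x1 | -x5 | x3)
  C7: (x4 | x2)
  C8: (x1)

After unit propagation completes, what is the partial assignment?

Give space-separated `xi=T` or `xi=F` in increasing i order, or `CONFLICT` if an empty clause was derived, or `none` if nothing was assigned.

Answer: x1=T x5=F

Derivation:
unit clause [-5] forces x5=F; simplify:
  satisfied 5 clause(s); 3 remain; assigned so far: [5]
unit clause [1] forces x1=T; simplify:
  satisfied 2 clause(s); 1 remain; assigned so far: [1, 5]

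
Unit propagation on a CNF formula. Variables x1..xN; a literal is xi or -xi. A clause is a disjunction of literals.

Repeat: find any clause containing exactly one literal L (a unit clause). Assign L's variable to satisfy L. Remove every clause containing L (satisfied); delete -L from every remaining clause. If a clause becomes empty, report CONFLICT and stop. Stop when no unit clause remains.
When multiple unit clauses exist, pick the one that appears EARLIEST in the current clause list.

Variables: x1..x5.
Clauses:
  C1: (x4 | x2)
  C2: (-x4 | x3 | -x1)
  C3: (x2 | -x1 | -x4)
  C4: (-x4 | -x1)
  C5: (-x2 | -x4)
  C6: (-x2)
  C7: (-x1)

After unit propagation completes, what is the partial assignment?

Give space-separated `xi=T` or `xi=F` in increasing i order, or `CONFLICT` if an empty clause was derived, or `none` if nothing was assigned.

Answer: x1=F x2=F x4=T

Derivation:
unit clause [-2] forces x2=F; simplify:
  drop 2 from [4, 2] -> [4]
  drop 2 from [2, -1, -4] -> [-1, -4]
  satisfied 2 clause(s); 5 remain; assigned so far: [2]
unit clause [4] forces x4=T; simplify:
  drop -4 from [-4, 3, -1] -> [3, -1]
  drop -4 from [-1, -4] -> [-1]
  drop -4 from [-4, -1] -> [-1]
  satisfied 1 clause(s); 4 remain; assigned so far: [2, 4]
unit clause [-1] forces x1=F; simplify:
  satisfied 4 clause(s); 0 remain; assigned so far: [1, 2, 4]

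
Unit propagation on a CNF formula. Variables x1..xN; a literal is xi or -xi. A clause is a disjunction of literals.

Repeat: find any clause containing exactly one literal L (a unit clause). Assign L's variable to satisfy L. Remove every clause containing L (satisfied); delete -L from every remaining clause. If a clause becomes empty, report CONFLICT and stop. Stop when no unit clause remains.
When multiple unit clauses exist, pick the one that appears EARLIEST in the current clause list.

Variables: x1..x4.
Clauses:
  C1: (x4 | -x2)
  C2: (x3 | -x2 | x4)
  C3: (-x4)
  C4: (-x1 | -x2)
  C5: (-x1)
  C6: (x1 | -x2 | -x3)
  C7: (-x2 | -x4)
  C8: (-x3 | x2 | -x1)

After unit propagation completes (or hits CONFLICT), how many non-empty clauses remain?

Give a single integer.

unit clause [-4] forces x4=F; simplify:
  drop 4 from [4, -2] -> [-2]
  drop 4 from [3, -2, 4] -> [3, -2]
  satisfied 2 clause(s); 6 remain; assigned so far: [4]
unit clause [-2] forces x2=F; simplify:
  drop 2 from [-3, 2, -1] -> [-3, -1]
  satisfied 4 clause(s); 2 remain; assigned so far: [2, 4]
unit clause [-1] forces x1=F; simplify:
  satisfied 2 clause(s); 0 remain; assigned so far: [1, 2, 4]

Answer: 0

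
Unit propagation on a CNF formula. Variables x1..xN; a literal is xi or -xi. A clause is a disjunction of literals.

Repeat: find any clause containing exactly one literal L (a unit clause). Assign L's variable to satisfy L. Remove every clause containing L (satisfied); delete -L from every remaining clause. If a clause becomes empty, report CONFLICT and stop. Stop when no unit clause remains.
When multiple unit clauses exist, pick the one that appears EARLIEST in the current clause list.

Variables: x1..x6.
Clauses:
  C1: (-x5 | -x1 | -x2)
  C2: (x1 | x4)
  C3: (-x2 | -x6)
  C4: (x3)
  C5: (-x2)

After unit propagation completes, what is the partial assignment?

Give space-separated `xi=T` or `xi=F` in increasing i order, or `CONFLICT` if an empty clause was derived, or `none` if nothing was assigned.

Answer: x2=F x3=T

Derivation:
unit clause [3] forces x3=T; simplify:
  satisfied 1 clause(s); 4 remain; assigned so far: [3]
unit clause [-2] forces x2=F; simplify:
  satisfied 3 clause(s); 1 remain; assigned so far: [2, 3]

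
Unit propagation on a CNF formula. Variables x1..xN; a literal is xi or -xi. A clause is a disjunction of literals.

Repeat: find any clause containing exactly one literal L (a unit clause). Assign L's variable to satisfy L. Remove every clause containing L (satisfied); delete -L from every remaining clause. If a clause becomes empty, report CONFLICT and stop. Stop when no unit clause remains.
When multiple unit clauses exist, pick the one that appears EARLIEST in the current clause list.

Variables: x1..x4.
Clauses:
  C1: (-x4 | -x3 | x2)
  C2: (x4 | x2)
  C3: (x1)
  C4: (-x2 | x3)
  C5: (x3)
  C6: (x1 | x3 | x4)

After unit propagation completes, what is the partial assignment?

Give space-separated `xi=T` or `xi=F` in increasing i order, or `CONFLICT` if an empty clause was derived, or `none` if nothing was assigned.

Answer: x1=T x3=T

Derivation:
unit clause [1] forces x1=T; simplify:
  satisfied 2 clause(s); 4 remain; assigned so far: [1]
unit clause [3] forces x3=T; simplify:
  drop -3 from [-4, -3, 2] -> [-4, 2]
  satisfied 2 clause(s); 2 remain; assigned so far: [1, 3]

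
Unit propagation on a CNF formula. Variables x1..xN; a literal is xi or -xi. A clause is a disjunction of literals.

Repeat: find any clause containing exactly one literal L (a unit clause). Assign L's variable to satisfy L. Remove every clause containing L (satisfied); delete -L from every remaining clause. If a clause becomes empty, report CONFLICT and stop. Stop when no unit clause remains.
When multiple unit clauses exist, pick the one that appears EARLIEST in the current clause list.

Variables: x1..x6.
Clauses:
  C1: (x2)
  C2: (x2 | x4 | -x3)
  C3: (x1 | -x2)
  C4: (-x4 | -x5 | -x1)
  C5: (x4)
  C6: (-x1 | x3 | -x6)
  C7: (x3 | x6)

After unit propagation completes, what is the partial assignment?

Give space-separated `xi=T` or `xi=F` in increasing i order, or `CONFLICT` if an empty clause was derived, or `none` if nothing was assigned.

unit clause [2] forces x2=T; simplify:
  drop -2 from [1, -2] -> [1]
  satisfied 2 clause(s); 5 remain; assigned so far: [2]
unit clause [1] forces x1=T; simplify:
  drop -1 from [-4, -5, -1] -> [-4, -5]
  drop -1 from [-1, 3, -6] -> [3, -6]
  satisfied 1 clause(s); 4 remain; assigned so far: [1, 2]
unit clause [4] forces x4=T; simplify:
  drop -4 from [-4, -5] -> [-5]
  satisfied 1 clause(s); 3 remain; assigned so far: [1, 2, 4]
unit clause [-5] forces x5=F; simplify:
  satisfied 1 clause(s); 2 remain; assigned so far: [1, 2, 4, 5]

Answer: x1=T x2=T x4=T x5=F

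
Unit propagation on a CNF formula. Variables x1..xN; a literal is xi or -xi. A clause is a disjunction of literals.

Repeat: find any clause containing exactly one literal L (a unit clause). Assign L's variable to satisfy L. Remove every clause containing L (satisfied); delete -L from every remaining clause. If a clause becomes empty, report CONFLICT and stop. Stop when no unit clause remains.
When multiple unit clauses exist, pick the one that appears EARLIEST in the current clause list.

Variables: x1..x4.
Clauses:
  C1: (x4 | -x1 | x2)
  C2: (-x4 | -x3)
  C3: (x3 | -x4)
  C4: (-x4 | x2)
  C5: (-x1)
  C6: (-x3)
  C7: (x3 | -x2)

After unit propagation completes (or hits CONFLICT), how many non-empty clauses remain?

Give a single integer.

unit clause [-1] forces x1=F; simplify:
  satisfied 2 clause(s); 5 remain; assigned so far: [1]
unit clause [-3] forces x3=F; simplify:
  drop 3 from [3, -4] -> [-4]
  drop 3 from [3, -2] -> [-2]
  satisfied 2 clause(s); 3 remain; assigned so far: [1, 3]
unit clause [-4] forces x4=F; simplify:
  satisfied 2 clause(s); 1 remain; assigned so far: [1, 3, 4]
unit clause [-2] forces x2=F; simplify:
  satisfied 1 clause(s); 0 remain; assigned so far: [1, 2, 3, 4]

Answer: 0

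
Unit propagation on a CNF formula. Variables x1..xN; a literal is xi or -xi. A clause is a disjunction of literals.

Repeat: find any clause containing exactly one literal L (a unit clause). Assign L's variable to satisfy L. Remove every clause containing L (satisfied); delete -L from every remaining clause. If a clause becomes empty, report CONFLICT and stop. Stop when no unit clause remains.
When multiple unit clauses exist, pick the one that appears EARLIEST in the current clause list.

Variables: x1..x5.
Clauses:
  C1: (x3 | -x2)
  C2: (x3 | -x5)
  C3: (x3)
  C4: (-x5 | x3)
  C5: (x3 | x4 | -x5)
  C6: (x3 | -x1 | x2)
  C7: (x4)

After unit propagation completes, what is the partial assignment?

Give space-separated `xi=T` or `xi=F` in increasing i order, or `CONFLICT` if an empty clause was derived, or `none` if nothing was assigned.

unit clause [3] forces x3=T; simplify:
  satisfied 6 clause(s); 1 remain; assigned so far: [3]
unit clause [4] forces x4=T; simplify:
  satisfied 1 clause(s); 0 remain; assigned so far: [3, 4]

Answer: x3=T x4=T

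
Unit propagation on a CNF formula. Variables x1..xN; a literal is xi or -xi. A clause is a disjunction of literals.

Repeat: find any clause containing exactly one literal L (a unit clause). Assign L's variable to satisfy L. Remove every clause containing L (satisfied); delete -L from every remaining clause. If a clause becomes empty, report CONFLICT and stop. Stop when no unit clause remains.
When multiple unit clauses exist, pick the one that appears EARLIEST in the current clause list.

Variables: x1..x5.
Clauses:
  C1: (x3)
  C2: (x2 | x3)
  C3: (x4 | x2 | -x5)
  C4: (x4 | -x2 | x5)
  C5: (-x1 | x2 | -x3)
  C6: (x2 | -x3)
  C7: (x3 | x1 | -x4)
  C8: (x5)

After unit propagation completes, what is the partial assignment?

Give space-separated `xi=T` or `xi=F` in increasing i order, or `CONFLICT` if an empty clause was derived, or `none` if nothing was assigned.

unit clause [3] forces x3=T; simplify:
  drop -3 from [-1, 2, -3] -> [-1, 2]
  drop -3 from [2, -3] -> [2]
  satisfied 3 clause(s); 5 remain; assigned so far: [3]
unit clause [2] forces x2=T; simplify:
  drop -2 from [4, -2, 5] -> [4, 5]
  satisfied 3 clause(s); 2 remain; assigned so far: [2, 3]
unit clause [5] forces x5=T; simplify:
  satisfied 2 clause(s); 0 remain; assigned so far: [2, 3, 5]

Answer: x2=T x3=T x5=T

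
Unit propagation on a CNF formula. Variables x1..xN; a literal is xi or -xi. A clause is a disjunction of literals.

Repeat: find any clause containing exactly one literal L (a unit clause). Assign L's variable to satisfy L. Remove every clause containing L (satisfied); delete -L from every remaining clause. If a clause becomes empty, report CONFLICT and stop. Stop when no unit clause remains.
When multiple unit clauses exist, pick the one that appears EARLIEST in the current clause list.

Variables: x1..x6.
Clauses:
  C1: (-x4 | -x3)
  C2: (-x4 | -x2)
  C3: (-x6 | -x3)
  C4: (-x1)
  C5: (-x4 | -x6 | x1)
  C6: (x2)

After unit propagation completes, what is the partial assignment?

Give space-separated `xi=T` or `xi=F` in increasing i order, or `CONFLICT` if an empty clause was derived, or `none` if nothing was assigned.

unit clause [-1] forces x1=F; simplify:
  drop 1 from [-4, -6, 1] -> [-4, -6]
  satisfied 1 clause(s); 5 remain; assigned so far: [1]
unit clause [2] forces x2=T; simplify:
  drop -2 from [-4, -2] -> [-4]
  satisfied 1 clause(s); 4 remain; assigned so far: [1, 2]
unit clause [-4] forces x4=F; simplify:
  satisfied 3 clause(s); 1 remain; assigned so far: [1, 2, 4]

Answer: x1=F x2=T x4=F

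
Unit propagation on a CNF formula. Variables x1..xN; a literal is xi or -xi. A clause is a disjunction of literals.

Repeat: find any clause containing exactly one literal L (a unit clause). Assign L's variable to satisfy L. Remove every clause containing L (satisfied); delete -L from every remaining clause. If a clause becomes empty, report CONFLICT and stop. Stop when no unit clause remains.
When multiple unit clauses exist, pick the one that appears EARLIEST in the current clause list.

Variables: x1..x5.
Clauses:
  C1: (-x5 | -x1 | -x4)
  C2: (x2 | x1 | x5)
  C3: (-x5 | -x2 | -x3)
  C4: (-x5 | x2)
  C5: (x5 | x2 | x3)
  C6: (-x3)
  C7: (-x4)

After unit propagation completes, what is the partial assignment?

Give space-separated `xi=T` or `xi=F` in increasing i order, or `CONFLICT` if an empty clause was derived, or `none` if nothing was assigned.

Answer: x3=F x4=F

Derivation:
unit clause [-3] forces x3=F; simplify:
  drop 3 from [5, 2, 3] -> [5, 2]
  satisfied 2 clause(s); 5 remain; assigned so far: [3]
unit clause [-4] forces x4=F; simplify:
  satisfied 2 clause(s); 3 remain; assigned so far: [3, 4]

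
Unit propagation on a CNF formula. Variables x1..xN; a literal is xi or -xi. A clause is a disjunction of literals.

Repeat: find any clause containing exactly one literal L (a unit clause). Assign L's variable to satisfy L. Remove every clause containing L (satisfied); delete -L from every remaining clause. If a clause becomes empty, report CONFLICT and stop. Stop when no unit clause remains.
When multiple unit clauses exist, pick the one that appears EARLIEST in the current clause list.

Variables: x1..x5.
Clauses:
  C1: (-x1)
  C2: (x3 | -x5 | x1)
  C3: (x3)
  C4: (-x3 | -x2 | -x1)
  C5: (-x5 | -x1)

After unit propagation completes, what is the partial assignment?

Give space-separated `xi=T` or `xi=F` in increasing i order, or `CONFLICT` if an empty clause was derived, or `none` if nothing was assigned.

unit clause [-1] forces x1=F; simplify:
  drop 1 from [3, -5, 1] -> [3, -5]
  satisfied 3 clause(s); 2 remain; assigned so far: [1]
unit clause [3] forces x3=T; simplify:
  satisfied 2 clause(s); 0 remain; assigned so far: [1, 3]

Answer: x1=F x3=T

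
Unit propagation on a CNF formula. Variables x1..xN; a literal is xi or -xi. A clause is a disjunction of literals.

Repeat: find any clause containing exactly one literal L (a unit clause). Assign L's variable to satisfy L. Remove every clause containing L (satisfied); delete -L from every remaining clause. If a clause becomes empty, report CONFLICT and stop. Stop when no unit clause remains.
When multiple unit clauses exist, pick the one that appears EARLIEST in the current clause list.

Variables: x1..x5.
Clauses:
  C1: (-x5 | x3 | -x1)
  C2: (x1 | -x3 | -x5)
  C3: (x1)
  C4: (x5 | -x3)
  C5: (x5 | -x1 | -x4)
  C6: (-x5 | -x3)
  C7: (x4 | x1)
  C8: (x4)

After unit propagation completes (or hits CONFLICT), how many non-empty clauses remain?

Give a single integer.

unit clause [1] forces x1=T; simplify:
  drop -1 from [-5, 3, -1] -> [-5, 3]
  drop -1 from [5, -1, -4] -> [5, -4]
  satisfied 3 clause(s); 5 remain; assigned so far: [1]
unit clause [4] forces x4=T; simplify:
  drop -4 from [5, -4] -> [5]
  satisfied 1 clause(s); 4 remain; assigned so far: [1, 4]
unit clause [5] forces x5=T; simplify:
  drop -5 from [-5, 3] -> [3]
  drop -5 from [-5, -3] -> [-3]
  satisfied 2 clause(s); 2 remain; assigned so far: [1, 4, 5]
unit clause [3] forces x3=T; simplify:
  drop -3 from [-3] -> [] (empty!)
  satisfied 1 clause(s); 1 remain; assigned so far: [1, 3, 4, 5]
CONFLICT (empty clause)

Answer: 0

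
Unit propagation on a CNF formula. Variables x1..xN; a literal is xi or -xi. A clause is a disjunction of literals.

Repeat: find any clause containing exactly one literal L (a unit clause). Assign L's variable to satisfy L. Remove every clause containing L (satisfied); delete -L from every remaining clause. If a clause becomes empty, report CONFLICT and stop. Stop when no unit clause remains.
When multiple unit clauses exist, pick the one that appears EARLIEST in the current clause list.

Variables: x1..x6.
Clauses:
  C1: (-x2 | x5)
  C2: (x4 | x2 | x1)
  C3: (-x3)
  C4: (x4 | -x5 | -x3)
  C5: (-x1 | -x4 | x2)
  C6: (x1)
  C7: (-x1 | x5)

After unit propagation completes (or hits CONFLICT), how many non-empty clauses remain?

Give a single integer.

unit clause [-3] forces x3=F; simplify:
  satisfied 2 clause(s); 5 remain; assigned so far: [3]
unit clause [1] forces x1=T; simplify:
  drop -1 from [-1, -4, 2] -> [-4, 2]
  drop -1 from [-1, 5] -> [5]
  satisfied 2 clause(s); 3 remain; assigned so far: [1, 3]
unit clause [5] forces x5=T; simplify:
  satisfied 2 clause(s); 1 remain; assigned so far: [1, 3, 5]

Answer: 1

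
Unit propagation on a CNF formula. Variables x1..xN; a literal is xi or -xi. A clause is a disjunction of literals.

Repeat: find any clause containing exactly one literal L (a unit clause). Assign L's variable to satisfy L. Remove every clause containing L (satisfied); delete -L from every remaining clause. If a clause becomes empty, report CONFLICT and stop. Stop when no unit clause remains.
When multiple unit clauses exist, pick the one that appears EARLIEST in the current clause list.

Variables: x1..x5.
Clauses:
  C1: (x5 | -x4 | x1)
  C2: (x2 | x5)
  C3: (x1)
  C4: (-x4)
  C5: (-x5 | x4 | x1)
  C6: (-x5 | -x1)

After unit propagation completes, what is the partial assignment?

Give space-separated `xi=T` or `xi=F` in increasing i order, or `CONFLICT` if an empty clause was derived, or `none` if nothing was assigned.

unit clause [1] forces x1=T; simplify:
  drop -1 from [-5, -1] -> [-5]
  satisfied 3 clause(s); 3 remain; assigned so far: [1]
unit clause [-4] forces x4=F; simplify:
  satisfied 1 clause(s); 2 remain; assigned so far: [1, 4]
unit clause [-5] forces x5=F; simplify:
  drop 5 from [2, 5] -> [2]
  satisfied 1 clause(s); 1 remain; assigned so far: [1, 4, 5]
unit clause [2] forces x2=T; simplify:
  satisfied 1 clause(s); 0 remain; assigned so far: [1, 2, 4, 5]

Answer: x1=T x2=T x4=F x5=F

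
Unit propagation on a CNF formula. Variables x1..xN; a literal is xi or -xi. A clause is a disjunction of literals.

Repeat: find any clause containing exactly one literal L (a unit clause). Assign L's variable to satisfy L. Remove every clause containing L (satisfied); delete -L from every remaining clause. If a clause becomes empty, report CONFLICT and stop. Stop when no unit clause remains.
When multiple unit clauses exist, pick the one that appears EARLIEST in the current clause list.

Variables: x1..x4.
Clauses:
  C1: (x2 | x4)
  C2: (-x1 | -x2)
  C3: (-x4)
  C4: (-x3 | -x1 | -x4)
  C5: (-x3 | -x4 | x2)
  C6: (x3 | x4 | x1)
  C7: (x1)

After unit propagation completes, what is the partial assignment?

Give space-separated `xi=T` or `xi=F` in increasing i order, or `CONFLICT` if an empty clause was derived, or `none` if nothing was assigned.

Answer: CONFLICT

Derivation:
unit clause [-4] forces x4=F; simplify:
  drop 4 from [2, 4] -> [2]
  drop 4 from [3, 4, 1] -> [3, 1]
  satisfied 3 clause(s); 4 remain; assigned so far: [4]
unit clause [2] forces x2=T; simplify:
  drop -2 from [-1, -2] -> [-1]
  satisfied 1 clause(s); 3 remain; assigned so far: [2, 4]
unit clause [-1] forces x1=F; simplify:
  drop 1 from [3, 1] -> [3]
  drop 1 from [1] -> [] (empty!)
  satisfied 1 clause(s); 2 remain; assigned so far: [1, 2, 4]
CONFLICT (empty clause)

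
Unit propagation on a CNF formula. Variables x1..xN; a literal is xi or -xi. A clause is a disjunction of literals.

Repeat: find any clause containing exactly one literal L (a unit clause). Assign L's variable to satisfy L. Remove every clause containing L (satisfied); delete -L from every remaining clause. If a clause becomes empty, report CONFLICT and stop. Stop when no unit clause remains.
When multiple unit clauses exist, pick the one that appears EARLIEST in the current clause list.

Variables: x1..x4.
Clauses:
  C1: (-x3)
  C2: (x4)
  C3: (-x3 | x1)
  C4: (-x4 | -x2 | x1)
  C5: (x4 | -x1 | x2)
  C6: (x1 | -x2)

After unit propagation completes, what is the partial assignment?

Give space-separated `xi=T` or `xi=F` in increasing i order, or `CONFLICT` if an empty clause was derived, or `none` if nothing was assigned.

unit clause [-3] forces x3=F; simplify:
  satisfied 2 clause(s); 4 remain; assigned so far: [3]
unit clause [4] forces x4=T; simplify:
  drop -4 from [-4, -2, 1] -> [-2, 1]
  satisfied 2 clause(s); 2 remain; assigned so far: [3, 4]

Answer: x3=F x4=T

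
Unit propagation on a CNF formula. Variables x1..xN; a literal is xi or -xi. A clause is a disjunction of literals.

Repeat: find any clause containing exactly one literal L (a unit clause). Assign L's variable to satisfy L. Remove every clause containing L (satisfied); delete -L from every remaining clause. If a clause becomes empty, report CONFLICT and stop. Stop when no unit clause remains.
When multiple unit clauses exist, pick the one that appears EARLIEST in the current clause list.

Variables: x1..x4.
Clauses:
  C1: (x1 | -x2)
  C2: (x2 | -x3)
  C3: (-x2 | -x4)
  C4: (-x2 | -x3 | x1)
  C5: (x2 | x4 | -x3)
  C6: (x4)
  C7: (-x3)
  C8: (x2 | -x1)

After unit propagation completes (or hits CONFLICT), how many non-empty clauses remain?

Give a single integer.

Answer: 0

Derivation:
unit clause [4] forces x4=T; simplify:
  drop -4 from [-2, -4] -> [-2]
  satisfied 2 clause(s); 6 remain; assigned so far: [4]
unit clause [-2] forces x2=F; simplify:
  drop 2 from [2, -3] -> [-3]
  drop 2 from [2, -1] -> [-1]
  satisfied 3 clause(s); 3 remain; assigned so far: [2, 4]
unit clause [-3] forces x3=F; simplify:
  satisfied 2 clause(s); 1 remain; assigned so far: [2, 3, 4]
unit clause [-1] forces x1=F; simplify:
  satisfied 1 clause(s); 0 remain; assigned so far: [1, 2, 3, 4]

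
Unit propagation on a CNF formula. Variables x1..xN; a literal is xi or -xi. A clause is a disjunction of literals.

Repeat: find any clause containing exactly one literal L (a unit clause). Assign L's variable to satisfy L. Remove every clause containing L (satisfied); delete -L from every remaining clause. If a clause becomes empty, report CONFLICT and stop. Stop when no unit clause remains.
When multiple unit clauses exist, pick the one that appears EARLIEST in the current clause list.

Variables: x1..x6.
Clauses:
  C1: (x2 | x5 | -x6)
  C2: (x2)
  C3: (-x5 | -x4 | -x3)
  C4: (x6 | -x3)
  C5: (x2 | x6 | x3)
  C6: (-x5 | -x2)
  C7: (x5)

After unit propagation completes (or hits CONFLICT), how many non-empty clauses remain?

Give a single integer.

Answer: 1

Derivation:
unit clause [2] forces x2=T; simplify:
  drop -2 from [-5, -2] -> [-5]
  satisfied 3 clause(s); 4 remain; assigned so far: [2]
unit clause [-5] forces x5=F; simplify:
  drop 5 from [5] -> [] (empty!)
  satisfied 2 clause(s); 2 remain; assigned so far: [2, 5]
CONFLICT (empty clause)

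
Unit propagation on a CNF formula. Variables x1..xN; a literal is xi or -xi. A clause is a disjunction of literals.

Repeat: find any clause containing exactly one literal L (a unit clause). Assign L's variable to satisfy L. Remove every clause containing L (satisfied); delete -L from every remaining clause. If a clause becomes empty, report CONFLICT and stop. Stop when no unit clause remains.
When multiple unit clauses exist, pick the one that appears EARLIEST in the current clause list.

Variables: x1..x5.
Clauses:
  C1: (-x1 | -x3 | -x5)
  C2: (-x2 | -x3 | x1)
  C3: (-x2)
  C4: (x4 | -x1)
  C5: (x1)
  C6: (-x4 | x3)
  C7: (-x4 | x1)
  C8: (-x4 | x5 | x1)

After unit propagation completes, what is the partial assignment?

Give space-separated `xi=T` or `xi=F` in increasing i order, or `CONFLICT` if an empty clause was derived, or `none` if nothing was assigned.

Answer: x1=T x2=F x3=T x4=T x5=F

Derivation:
unit clause [-2] forces x2=F; simplify:
  satisfied 2 clause(s); 6 remain; assigned so far: [2]
unit clause [1] forces x1=T; simplify:
  drop -1 from [-1, -3, -5] -> [-3, -5]
  drop -1 from [4, -1] -> [4]
  satisfied 3 clause(s); 3 remain; assigned so far: [1, 2]
unit clause [4] forces x4=T; simplify:
  drop -4 from [-4, 3] -> [3]
  satisfied 1 clause(s); 2 remain; assigned so far: [1, 2, 4]
unit clause [3] forces x3=T; simplify:
  drop -3 from [-3, -5] -> [-5]
  satisfied 1 clause(s); 1 remain; assigned so far: [1, 2, 3, 4]
unit clause [-5] forces x5=F; simplify:
  satisfied 1 clause(s); 0 remain; assigned so far: [1, 2, 3, 4, 5]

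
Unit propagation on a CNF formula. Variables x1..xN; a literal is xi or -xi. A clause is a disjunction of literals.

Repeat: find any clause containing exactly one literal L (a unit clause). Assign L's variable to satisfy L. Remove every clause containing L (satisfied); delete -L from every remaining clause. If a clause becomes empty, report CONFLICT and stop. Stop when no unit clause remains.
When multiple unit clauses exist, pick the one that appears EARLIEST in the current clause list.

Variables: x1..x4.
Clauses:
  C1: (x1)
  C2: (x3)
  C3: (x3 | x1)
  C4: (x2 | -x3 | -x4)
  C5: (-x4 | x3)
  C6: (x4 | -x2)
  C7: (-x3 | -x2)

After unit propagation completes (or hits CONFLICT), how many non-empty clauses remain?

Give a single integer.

Answer: 0

Derivation:
unit clause [1] forces x1=T; simplify:
  satisfied 2 clause(s); 5 remain; assigned so far: [1]
unit clause [3] forces x3=T; simplify:
  drop -3 from [2, -3, -4] -> [2, -4]
  drop -3 from [-3, -2] -> [-2]
  satisfied 2 clause(s); 3 remain; assigned so far: [1, 3]
unit clause [-2] forces x2=F; simplify:
  drop 2 from [2, -4] -> [-4]
  satisfied 2 clause(s); 1 remain; assigned so far: [1, 2, 3]
unit clause [-4] forces x4=F; simplify:
  satisfied 1 clause(s); 0 remain; assigned so far: [1, 2, 3, 4]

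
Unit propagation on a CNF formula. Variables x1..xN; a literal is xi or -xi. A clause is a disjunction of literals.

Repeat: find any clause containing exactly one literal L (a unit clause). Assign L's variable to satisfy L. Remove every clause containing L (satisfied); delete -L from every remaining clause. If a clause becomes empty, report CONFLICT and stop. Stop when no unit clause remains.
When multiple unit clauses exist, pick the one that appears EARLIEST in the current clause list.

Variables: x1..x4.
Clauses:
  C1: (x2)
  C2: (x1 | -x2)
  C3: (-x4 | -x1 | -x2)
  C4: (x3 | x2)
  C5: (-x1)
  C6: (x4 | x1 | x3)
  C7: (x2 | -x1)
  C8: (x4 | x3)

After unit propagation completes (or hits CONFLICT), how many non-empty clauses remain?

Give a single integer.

unit clause [2] forces x2=T; simplify:
  drop -2 from [1, -2] -> [1]
  drop -2 from [-4, -1, -2] -> [-4, -1]
  satisfied 3 clause(s); 5 remain; assigned so far: [2]
unit clause [1] forces x1=T; simplify:
  drop -1 from [-4, -1] -> [-4]
  drop -1 from [-1] -> [] (empty!)
  satisfied 2 clause(s); 3 remain; assigned so far: [1, 2]
CONFLICT (empty clause)

Answer: 2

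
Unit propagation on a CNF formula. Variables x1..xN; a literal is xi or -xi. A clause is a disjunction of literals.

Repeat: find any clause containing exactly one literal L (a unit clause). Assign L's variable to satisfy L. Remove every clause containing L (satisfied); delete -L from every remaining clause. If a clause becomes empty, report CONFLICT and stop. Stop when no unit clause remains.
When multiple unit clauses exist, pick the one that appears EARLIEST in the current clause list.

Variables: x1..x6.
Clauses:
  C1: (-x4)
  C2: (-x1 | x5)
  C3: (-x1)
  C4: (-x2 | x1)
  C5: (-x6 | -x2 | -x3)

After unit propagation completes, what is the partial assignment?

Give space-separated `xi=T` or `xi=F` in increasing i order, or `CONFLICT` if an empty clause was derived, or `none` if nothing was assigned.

unit clause [-4] forces x4=F; simplify:
  satisfied 1 clause(s); 4 remain; assigned so far: [4]
unit clause [-1] forces x1=F; simplify:
  drop 1 from [-2, 1] -> [-2]
  satisfied 2 clause(s); 2 remain; assigned so far: [1, 4]
unit clause [-2] forces x2=F; simplify:
  satisfied 2 clause(s); 0 remain; assigned so far: [1, 2, 4]

Answer: x1=F x2=F x4=F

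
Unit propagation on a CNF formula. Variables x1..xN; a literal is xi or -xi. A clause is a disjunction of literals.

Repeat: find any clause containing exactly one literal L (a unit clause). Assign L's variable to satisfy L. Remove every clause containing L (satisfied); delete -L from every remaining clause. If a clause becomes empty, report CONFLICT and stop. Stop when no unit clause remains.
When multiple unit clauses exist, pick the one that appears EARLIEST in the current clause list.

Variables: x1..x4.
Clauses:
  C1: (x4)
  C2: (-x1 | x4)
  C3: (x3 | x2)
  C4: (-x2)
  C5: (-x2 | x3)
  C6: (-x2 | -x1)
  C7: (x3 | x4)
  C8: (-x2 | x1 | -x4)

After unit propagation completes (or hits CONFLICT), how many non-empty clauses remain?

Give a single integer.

Answer: 0

Derivation:
unit clause [4] forces x4=T; simplify:
  drop -4 from [-2, 1, -4] -> [-2, 1]
  satisfied 3 clause(s); 5 remain; assigned so far: [4]
unit clause [-2] forces x2=F; simplify:
  drop 2 from [3, 2] -> [3]
  satisfied 4 clause(s); 1 remain; assigned so far: [2, 4]
unit clause [3] forces x3=T; simplify:
  satisfied 1 clause(s); 0 remain; assigned so far: [2, 3, 4]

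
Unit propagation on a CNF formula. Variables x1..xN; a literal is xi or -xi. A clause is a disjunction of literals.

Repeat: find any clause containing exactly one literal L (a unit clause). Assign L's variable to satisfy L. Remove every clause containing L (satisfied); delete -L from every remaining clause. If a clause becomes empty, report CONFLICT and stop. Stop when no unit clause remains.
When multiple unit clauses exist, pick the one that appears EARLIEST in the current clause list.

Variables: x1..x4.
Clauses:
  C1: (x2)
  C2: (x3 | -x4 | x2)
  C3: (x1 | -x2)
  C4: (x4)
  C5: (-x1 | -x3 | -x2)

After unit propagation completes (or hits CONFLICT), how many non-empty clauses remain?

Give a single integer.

unit clause [2] forces x2=T; simplify:
  drop -2 from [1, -2] -> [1]
  drop -2 from [-1, -3, -2] -> [-1, -3]
  satisfied 2 clause(s); 3 remain; assigned so far: [2]
unit clause [1] forces x1=T; simplify:
  drop -1 from [-1, -3] -> [-3]
  satisfied 1 clause(s); 2 remain; assigned so far: [1, 2]
unit clause [4] forces x4=T; simplify:
  satisfied 1 clause(s); 1 remain; assigned so far: [1, 2, 4]
unit clause [-3] forces x3=F; simplify:
  satisfied 1 clause(s); 0 remain; assigned so far: [1, 2, 3, 4]

Answer: 0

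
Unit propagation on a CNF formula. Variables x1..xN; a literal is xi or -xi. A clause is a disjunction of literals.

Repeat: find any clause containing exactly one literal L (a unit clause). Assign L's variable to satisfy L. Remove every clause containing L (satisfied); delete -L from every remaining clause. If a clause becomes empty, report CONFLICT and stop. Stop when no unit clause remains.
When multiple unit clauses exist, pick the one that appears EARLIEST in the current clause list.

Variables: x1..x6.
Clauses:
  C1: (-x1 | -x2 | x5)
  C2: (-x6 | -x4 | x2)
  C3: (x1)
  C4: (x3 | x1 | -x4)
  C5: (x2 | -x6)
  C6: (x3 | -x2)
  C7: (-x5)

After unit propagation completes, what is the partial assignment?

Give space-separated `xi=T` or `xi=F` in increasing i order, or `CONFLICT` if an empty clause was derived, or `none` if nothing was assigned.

unit clause [1] forces x1=T; simplify:
  drop -1 from [-1, -2, 5] -> [-2, 5]
  satisfied 2 clause(s); 5 remain; assigned so far: [1]
unit clause [-5] forces x5=F; simplify:
  drop 5 from [-2, 5] -> [-2]
  satisfied 1 clause(s); 4 remain; assigned so far: [1, 5]
unit clause [-2] forces x2=F; simplify:
  drop 2 from [-6, -4, 2] -> [-6, -4]
  drop 2 from [2, -6] -> [-6]
  satisfied 2 clause(s); 2 remain; assigned so far: [1, 2, 5]
unit clause [-6] forces x6=F; simplify:
  satisfied 2 clause(s); 0 remain; assigned so far: [1, 2, 5, 6]

Answer: x1=T x2=F x5=F x6=F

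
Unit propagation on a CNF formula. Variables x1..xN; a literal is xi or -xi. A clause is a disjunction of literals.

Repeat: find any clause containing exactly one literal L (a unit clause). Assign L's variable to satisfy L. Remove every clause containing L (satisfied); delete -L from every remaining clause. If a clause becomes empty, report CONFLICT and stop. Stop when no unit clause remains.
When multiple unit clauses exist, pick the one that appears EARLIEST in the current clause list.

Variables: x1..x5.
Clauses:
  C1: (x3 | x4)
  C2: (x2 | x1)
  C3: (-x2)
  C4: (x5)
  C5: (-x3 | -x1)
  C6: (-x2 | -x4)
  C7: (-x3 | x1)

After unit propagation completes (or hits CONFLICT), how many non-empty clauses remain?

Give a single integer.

unit clause [-2] forces x2=F; simplify:
  drop 2 from [2, 1] -> [1]
  satisfied 2 clause(s); 5 remain; assigned so far: [2]
unit clause [1] forces x1=T; simplify:
  drop -1 from [-3, -1] -> [-3]
  satisfied 2 clause(s); 3 remain; assigned so far: [1, 2]
unit clause [5] forces x5=T; simplify:
  satisfied 1 clause(s); 2 remain; assigned so far: [1, 2, 5]
unit clause [-3] forces x3=F; simplify:
  drop 3 from [3, 4] -> [4]
  satisfied 1 clause(s); 1 remain; assigned so far: [1, 2, 3, 5]
unit clause [4] forces x4=T; simplify:
  satisfied 1 clause(s); 0 remain; assigned so far: [1, 2, 3, 4, 5]

Answer: 0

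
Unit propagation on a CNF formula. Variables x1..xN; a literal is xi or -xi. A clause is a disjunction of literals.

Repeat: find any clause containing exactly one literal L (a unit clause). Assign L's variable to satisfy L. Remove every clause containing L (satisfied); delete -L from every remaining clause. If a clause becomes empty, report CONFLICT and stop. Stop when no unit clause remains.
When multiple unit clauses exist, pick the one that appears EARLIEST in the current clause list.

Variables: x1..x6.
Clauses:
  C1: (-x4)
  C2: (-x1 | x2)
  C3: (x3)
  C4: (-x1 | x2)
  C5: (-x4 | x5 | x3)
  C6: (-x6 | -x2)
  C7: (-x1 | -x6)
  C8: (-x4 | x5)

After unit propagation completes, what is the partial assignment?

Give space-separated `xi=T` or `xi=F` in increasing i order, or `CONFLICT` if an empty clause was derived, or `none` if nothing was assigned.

unit clause [-4] forces x4=F; simplify:
  satisfied 3 clause(s); 5 remain; assigned so far: [4]
unit clause [3] forces x3=T; simplify:
  satisfied 1 clause(s); 4 remain; assigned so far: [3, 4]

Answer: x3=T x4=F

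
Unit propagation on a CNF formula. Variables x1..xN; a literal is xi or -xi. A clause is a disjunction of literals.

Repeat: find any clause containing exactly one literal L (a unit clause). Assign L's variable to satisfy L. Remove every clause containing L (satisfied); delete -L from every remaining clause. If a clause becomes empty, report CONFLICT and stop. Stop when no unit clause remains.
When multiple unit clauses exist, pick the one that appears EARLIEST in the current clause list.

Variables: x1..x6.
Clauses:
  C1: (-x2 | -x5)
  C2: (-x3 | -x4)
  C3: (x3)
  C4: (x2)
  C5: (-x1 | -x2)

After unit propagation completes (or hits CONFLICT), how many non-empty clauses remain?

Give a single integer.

Answer: 0

Derivation:
unit clause [3] forces x3=T; simplify:
  drop -3 from [-3, -4] -> [-4]
  satisfied 1 clause(s); 4 remain; assigned so far: [3]
unit clause [-4] forces x4=F; simplify:
  satisfied 1 clause(s); 3 remain; assigned so far: [3, 4]
unit clause [2] forces x2=T; simplify:
  drop -2 from [-2, -5] -> [-5]
  drop -2 from [-1, -2] -> [-1]
  satisfied 1 clause(s); 2 remain; assigned so far: [2, 3, 4]
unit clause [-5] forces x5=F; simplify:
  satisfied 1 clause(s); 1 remain; assigned so far: [2, 3, 4, 5]
unit clause [-1] forces x1=F; simplify:
  satisfied 1 clause(s); 0 remain; assigned so far: [1, 2, 3, 4, 5]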